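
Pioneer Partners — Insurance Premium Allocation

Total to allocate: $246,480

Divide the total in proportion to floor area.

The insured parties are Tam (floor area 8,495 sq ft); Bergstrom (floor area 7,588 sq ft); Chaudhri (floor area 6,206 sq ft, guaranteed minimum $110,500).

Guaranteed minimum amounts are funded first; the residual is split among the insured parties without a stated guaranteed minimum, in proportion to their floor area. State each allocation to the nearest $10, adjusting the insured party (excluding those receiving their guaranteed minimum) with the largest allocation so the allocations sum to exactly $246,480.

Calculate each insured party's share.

Fund the minimums — Chaudhri $110,500. Balance $135,980.
Balance split over remaining floor area 16,083: Tam 71,824.29 → $71,820; Bergstrom 64,155.71 → $64,160.

Tam: $71,820 · Bergstrom: $64,160 · Chaudhri: $110,500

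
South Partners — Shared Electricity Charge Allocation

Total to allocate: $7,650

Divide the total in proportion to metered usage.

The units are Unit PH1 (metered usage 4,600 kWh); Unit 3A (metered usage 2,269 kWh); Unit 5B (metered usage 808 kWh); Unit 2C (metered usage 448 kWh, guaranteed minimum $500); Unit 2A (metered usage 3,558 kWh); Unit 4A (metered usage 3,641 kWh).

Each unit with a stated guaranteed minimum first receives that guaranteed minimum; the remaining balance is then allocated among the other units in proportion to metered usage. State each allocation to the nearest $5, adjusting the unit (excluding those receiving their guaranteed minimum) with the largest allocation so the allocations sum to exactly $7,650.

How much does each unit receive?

Minimums first: Unit 2C $500. Residual $7,150.
Residual split over remaining metered usage 14,876: Unit PH1 2,210.94 → $2,210; Unit 3A 1,090.57 → $1,090; Unit 5B 388.36 → $390; Unit 2A 1,710.12 → $1,710; Unit 4A 1,750.01 → $1,750.

Unit PH1: $2,210 · Unit 3A: $1,090 · Unit 5B: $390 · Unit 2C: $500 · Unit 2A: $1,710 · Unit 4A: $1,750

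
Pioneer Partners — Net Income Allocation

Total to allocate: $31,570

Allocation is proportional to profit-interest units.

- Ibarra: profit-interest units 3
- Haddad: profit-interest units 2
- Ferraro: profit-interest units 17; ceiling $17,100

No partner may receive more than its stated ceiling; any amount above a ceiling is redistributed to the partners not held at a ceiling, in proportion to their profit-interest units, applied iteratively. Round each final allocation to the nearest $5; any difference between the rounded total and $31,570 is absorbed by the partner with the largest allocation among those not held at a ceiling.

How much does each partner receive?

Ibarra: $8,680 | Haddad: $5,790 | Ferraro: $17,100

Sum of profit-interest units: 22.
Unconstrained shares: Ibarra 4,305.00; Haddad 2,870.00; Ferraro 24,395.00.
Held at cap: Ferraro ($17,100); balance $14,470 reallocated over remaining profit-interest units 5.
Redistributed shares: Ibarra 8,682.00 → $8,680; Haddad 5,788.00 → $5,790.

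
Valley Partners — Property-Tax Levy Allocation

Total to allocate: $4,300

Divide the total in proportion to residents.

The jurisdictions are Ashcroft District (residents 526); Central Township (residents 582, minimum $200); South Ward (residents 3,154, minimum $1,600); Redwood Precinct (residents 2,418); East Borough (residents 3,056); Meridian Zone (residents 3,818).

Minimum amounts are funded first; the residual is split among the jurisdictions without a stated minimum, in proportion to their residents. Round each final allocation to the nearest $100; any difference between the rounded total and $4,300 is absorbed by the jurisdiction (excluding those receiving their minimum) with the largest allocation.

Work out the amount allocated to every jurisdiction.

Minimums first: Central Township $200; South Ward $1,600. Remaining pool $2,500.
Remaining pool split over remaining residents 9,818: Ashcroft District 133.94 → $100; Redwood Precinct 615.71 → $600; East Borough 778.16 → $800; Meridian Zone 972.19 → $1,000.

Ashcroft District: $100; Central Township: $200; South Ward: $1,600; Redwood Precinct: $600; East Borough: $800; Meridian Zone: $1,000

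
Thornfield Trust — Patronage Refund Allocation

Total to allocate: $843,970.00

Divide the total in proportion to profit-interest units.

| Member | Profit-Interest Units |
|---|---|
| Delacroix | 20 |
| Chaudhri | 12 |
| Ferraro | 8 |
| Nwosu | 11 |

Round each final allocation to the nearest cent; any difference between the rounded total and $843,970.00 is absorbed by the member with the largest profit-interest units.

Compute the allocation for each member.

Delacroix: $330,968.62 · Chaudhri: $198,581.18 · Ferraro: $132,387.45 · Nwosu: $182,032.75

Profit-interest units total: 20 + 12 + 8 + 11 = 51.
Raw shares: Delacroix 330,968.6275; Chaudhri 198,581.1765; Ferraro 132,387.4510; Nwosu 182,032.7451.
Rounded to nearest cent: Delacroix $330,968.63; Chaudhri $198,581.18; Ferraro $132,387.45; Nwosu $182,032.75. Sum = $843,970.01.
Difference $843,970.00 − $843,970.01 = −$0.01 applied to largest profit-interest units (Delacroix): Delacroix becomes $330,968.62.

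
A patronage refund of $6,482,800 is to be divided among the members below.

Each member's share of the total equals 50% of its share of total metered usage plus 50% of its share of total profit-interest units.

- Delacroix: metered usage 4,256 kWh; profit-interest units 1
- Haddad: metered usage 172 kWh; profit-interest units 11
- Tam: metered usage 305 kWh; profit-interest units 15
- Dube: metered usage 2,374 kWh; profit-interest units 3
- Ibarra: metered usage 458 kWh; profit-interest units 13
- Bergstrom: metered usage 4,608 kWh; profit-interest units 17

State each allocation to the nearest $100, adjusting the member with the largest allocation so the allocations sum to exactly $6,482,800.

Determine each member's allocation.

Delacroix: $1,187,300; Haddad: $640,100; Tam: $891,600; Dube: $794,200; Ibarra: $824,300; Bergstrom: $2,145,300

Totals — metered usage 12,173, profit-interest units 60.
Combined weights (50% metered usage + 50% profit-interest units): Delacroix 0.1831; Haddad 0.0987; Tam 0.1375; Dube 0.1225; Ibarra 0.1271; Bergstrom 0.3309.
Pro-rata amounts: Delacroix 1,187,301.77; Haddad 640,056.45; Tam 891,564.74; Dube 794,213.56; Ibarra 824,258.58; Bergstrom 2,145,404.90.
After rounding ($100): Delacroix $1,187,300; Haddad $640,100; Tam $891,600; Dube $794,200; Ibarra $824,300; Bergstrom $2,145,400. Sum = $6,482,900.
Difference $6,482,800 − $6,482,900 = −$100 applied to largest allocation (Bergstrom): Bergstrom becomes $2,145,300.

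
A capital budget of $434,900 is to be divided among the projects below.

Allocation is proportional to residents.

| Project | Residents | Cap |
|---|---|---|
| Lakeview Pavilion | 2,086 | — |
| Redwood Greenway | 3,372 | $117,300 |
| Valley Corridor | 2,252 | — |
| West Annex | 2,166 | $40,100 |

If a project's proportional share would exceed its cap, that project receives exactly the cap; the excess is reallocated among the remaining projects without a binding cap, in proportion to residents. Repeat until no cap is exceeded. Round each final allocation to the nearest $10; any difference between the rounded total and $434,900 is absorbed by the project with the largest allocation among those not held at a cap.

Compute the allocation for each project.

Residents total: 9,876.
Pro-rata shares before constraints: Lakeview Pavilion 91,859.19; Redwood Greenway 148,489.55; Valley Corridor 99,169.18; West Annex 95,382.08.
Held at cap: Redwood Greenway ($117,300), West Annex ($40,100); balance $277,500 reallocated over remaining residents 4,338.
Shares after redistribution: Lakeview Pavilion 133,440.53 → $133,440; Valley Corridor 144,059.47 → $144,060.

Lakeview Pavilion: $133,440 | Redwood Greenway: $117,300 | Valley Corridor: $144,060 | West Annex: $40,100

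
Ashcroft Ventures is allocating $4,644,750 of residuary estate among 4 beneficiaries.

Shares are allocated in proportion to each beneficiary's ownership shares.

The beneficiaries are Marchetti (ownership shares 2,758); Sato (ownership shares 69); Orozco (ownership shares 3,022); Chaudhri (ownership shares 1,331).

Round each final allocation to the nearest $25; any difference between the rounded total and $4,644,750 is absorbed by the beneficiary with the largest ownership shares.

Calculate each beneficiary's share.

Combined ownership shares = 2,758 + 69 + 3,022 + 1,331 = 7,180.
Unrounded shares: Marchetti 1,784,153.27; Sato 44,636.18; Orozco 1,954,935.17; Chaudhri 861,025.38.
At nearest $25: Marchetti $1,784,150; Sato $44,625; Orozco $1,954,925; Chaudhri $861,025. Sum = $4,644,725.
Difference $4,644,750 − $4,644,725 = +$25 applied to largest ownership shares (Orozco): Orozco becomes $1,954,950.

Marchetti: $1,784,150; Sato: $44,625; Orozco: $1,954,950; Chaudhri: $861,025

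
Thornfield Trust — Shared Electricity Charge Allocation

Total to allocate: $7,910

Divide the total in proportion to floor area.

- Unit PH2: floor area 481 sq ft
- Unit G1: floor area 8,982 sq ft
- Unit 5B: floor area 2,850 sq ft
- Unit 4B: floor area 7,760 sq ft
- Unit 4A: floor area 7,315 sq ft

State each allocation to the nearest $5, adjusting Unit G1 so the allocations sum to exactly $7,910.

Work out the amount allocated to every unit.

Unit PH2: $140 | Unit G1: $2,590 | Unit 5B: $825 | Unit 4B: $2,240 | Unit 4A: $2,115

Floor area total: 27,388.
Unrounded shares: Unit PH2 481/27,388 × $7,910 = 138.92; Unit G1 8,982/27,388 × $7,910 = 2,594.11; Unit 5B 2,850/27,388 × $7,910 = 823.12; Unit 4B 7,760/27,388 × $7,910 = 2,241.19; Unit 4A 7,315/27,388 × $7,910 = 2,112.66.
Rounded to nearest $5: Unit PH2 $140; Unit G1 $2,595; Unit 5B $825; Unit 4B $2,240; Unit 4A $2,115. Sum = $7,915.
Difference $7,910 − $7,915 = −$5 applied to Unit G1: Unit G1 becomes $2,590.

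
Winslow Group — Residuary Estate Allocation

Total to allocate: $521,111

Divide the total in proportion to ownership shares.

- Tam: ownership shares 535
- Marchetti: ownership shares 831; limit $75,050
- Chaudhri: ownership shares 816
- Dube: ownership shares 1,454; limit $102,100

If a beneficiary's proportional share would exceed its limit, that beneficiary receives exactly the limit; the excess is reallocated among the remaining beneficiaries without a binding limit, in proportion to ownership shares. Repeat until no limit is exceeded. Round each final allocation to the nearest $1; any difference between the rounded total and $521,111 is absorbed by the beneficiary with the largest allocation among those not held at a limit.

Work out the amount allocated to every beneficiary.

Ownership shares total: 3,636.
Proportional shares (ignoring caps): Tam 76,676.12; Marchetti 119,098.80; Chaudhri 116,949.00; Dube 208,387.07.
Capped: Marchetti ($75,050), Dube ($102,100); balance $343,961 reallocated over remaining ownership shares 1,351.
Redistributed shares: Tam 136,209.57 → $136,210; Chaudhri 207,751.43 → $207,751.

Tam: $136,210; Marchetti: $75,050; Chaudhri: $207,751; Dube: $102,100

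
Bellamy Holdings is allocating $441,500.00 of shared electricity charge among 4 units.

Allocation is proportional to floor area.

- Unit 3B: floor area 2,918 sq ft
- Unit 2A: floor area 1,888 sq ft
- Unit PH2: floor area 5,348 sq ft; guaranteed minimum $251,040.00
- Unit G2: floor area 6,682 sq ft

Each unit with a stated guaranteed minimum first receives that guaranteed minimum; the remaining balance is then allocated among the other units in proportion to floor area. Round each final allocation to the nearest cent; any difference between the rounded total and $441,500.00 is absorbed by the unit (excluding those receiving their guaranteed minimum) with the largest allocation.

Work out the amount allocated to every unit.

Unit 3B: $48,377.64; Unit 2A: $31,301.23; Unit PH2: $251,040.00; Unit G2: $110,781.13

Minimums first: Unit PH2 $251,040.00. Balance $190,460.00.
Balance split over remaining floor area 11,488: Unit 3B 48,377.6358 → $48,377.64; Unit 2A 31,301.2256 → $31,301.23; Unit G2 110,781.1386 → $110,781.14.
Rounding difference −$0.01 applied to Unit G2 → $110,781.13.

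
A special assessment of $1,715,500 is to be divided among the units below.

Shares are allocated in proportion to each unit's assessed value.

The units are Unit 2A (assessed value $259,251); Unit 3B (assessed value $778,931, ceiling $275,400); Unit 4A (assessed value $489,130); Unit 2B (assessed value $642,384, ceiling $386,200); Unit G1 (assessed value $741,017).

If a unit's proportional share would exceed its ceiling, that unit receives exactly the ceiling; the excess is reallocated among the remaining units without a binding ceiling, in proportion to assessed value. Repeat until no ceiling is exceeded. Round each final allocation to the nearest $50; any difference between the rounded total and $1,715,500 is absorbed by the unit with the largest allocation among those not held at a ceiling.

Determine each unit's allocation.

Unit 2A: $183,450 · Unit 3B: $275,400 · Unit 4A: $346,100 · Unit 2B: $386,200 · Unit G1: $524,350

Sum of assessed value: 2,910,713.
Unconstrained shares: Unit 2A 152,795.93; Unit 3B 459,082.06; Unit 4A 288,280.75; Unit 2B 378,604.74; Unit G1 436,736.52.
Cap binds for Unit 3B ($275,400); balance $1,440,100 reallocated over remaining assessed value 2,131,782.
Cap binds for Unit 2B ($386,200); balance $1,053,900 reallocated over remaining assessed value 1,489,398.
Remaining shares: Unit 2A 183,446.35 → $183,450; Unit 4A 346,109.04 → $346,100; Unit G1 524,344.61 → $524,350.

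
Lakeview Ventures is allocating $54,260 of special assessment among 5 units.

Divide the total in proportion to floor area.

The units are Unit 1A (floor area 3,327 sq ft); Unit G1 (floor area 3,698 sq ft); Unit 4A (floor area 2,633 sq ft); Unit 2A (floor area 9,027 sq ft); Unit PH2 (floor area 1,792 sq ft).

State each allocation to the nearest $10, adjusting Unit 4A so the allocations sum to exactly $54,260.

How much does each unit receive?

Total floor area = 20,477.
Pro-rata amounts: Unit 1A 3,327/20,477 × $54,260 = 8,815.89; Unit G1 3,698/20,477 × $54,260 = 9,798.97; Unit 4A 2,633/20,477 × $54,260 = 6,976.93; Unit 2A 9,027/20,477 × $54,260 = 23,919.76; Unit PH2 1,792/20,477 × $54,260 = 4,748.45.
Rounded to nearest $10: Unit 1A $8,820; Unit G1 $9,800; Unit 4A $6,980; Unit 2A $23,920; Unit PH2 $4,750. Sum = $54,270.
Difference $54,260 − $54,270 = −$10 applied to Unit 4A: Unit 4A becomes $6,970.

Unit 1A: $8,820 | Unit G1: $9,800 | Unit 4A: $6,970 | Unit 2A: $23,920 | Unit PH2: $4,750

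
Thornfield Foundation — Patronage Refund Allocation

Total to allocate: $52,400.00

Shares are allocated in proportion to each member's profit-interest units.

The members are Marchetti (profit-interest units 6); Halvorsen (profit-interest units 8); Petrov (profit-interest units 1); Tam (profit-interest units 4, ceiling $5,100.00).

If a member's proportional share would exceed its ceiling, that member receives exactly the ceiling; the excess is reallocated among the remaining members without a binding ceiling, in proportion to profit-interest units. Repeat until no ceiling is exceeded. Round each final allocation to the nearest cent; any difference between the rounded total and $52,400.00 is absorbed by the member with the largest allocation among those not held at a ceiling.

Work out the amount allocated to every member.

Profit-interest units total: 19.
Proportional shares (ignoring caps): Marchetti 16,547.3684; Halvorsen 22,063.1579; Petrov 2,757.8947; Tam 11,031.5789.
Capped: Tam ($5,100.00); balance $47,300.00 reallocated over remaining profit-interest units 15.
Shares after redistribution: Marchetti 18,920.0000 → $18,920.00; Halvorsen 25,226.6667 → $25,226.67; Petrov 3,153.3333 → $3,153.33.

Marchetti: $18,920.00 · Halvorsen: $25,226.67 · Petrov: $3,153.33 · Tam: $5,100.00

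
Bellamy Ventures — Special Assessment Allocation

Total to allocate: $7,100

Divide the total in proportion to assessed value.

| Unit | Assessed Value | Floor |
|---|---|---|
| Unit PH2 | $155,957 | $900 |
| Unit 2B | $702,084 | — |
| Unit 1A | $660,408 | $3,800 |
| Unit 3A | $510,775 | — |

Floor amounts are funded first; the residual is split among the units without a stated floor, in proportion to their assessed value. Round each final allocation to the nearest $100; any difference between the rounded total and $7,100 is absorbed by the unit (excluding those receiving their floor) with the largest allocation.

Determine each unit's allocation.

Guaranteed amounts: Unit PH2 $900; Unit 1A $3,800. Balance $2,400.
Balance split over remaining assessed value 1,212,859: Unit 2B 1,389.28 → $1,400; Unit 3A 1,010.72 → $1,000.

Unit PH2: $900 | Unit 2B: $1,400 | Unit 1A: $3,800 | Unit 3A: $1,000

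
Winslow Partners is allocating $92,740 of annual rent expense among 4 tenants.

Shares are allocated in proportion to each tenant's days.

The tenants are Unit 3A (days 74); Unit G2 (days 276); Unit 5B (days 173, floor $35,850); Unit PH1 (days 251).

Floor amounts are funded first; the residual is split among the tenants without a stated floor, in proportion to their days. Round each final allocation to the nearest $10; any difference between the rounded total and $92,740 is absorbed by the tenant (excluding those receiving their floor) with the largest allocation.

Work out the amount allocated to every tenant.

Unit 3A: $7,000; Unit G2: $26,130; Unit 5B: $35,850; Unit PH1: $23,760

Minimums first: Unit 5B $35,850. Remaining pool $56,890.
Remaining pool split over remaining days 601: Unit 3A 7,004.76 → $7,000; Unit G2 26,125.86 → $26,130; Unit PH1 23,759.38 → $23,760.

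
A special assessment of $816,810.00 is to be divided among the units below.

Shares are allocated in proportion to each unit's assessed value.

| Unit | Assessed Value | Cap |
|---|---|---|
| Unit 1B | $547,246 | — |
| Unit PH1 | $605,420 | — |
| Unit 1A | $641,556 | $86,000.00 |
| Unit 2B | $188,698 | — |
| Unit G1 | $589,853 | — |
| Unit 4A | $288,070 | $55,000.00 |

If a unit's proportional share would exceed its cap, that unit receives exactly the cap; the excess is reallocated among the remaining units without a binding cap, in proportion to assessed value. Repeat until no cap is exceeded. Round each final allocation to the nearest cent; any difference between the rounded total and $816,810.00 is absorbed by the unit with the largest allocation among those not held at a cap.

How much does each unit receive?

Unit 1B: $191,503.24 · Unit PH1: $211,860.65 · Unit 1A: $86,000.00 · Unit 2B: $66,032.97 · Unit G1: $206,413.14 · Unit 4A: $55,000.00

Sum of assessed value: 2,860,843.
Proportional shares (ignoring caps): Unit 1B 156,246.2551; Unit PH1 172,855.7318; Unit 1A 183,173.0565; Unit 2B 53,875.8727; Unit G1 168,411.1393; Unit 4A 82,247.9446.
Held at cap: Unit 1A ($86,000.00), Unit 4A ($55,000.00); remaining pool $675,810.00 reallocated over remaining assessed value 1,931,217.
Shares after redistribution: Unit 1B 191,503.2434 → $191,503.24; Unit PH1 211,860.6507 → $211,860.65; Unit 2B 66,032.9706 → $66,032.97; Unit G1 206,413.1353 → $206,413.14.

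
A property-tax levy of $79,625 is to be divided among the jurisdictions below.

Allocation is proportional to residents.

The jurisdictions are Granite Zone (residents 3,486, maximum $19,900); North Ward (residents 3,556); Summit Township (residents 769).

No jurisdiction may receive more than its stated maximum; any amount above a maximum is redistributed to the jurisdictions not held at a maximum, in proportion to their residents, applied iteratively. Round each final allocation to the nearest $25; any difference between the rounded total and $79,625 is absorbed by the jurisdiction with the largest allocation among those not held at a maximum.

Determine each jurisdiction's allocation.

Granite Zone: $19,900 | North Ward: $49,100 | Summit Township: $10,625

Combined residents = 7,811.
Proportional shares (ignoring caps): Granite Zone 35,536.13; North Ward 36,249.71; Summit Township 7,839.15.
Held at cap: Granite Zone ($19,900); remaining pool $59,725 reallocated over remaining residents 4,325.
Remaining shares: North Ward 49,105.69 → $49,100; Summit Township 10,619.31 → $10,625.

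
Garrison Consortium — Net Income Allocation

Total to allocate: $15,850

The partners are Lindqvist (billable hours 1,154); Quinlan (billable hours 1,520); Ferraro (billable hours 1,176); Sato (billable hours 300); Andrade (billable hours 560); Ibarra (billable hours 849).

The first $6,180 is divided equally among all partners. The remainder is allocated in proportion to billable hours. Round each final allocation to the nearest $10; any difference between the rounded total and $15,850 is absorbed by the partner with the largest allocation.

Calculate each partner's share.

Lindqvist: $3,040 · Quinlan: $3,670 · Ferraro: $3,080 · Sato: $1,550 · Andrade: $2,000 · Ibarra: $2,510

Equal tier: $6,180 ÷ 6 = $1,030 apiece.
Remainder $9,670 by billable hours (total 5,559): Lindqvist 2,007.41 → $2,010; Quinlan 2,644.07 → $2,640; Ferraro 2,045.68 → $2,050; Sato 521.86 → $520; Andrade 974.13 → $970; Ibarra 1,476.85 → $1,480.
Totals: Lindqvist $1,030 + $2,010 = $3,040; Quinlan $1,030 + $2,640 = $3,670; Ferraro $1,030 + $2,050 = $3,080; Sato $1,030 + $520 = $1,550; Andrade $1,030 + $970 = $2,000; Ibarra $1,030 + $1,480 = $2,510.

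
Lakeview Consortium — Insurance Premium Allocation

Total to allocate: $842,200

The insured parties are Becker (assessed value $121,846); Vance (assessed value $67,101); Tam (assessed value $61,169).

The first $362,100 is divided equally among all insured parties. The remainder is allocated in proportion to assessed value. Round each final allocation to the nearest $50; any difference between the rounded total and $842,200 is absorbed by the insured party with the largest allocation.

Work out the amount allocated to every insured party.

First tranche $362,100 split equally: $120,700 each.
Remainder $480,100 by assessed value (total 250,116): Becker 233,884.54 → $233,900; Vance 128,801.00 → $128,800; Tam 117,414.47 → $117,400.
Totals: Becker $120,700 + $233,900 = $354,600; Vance $120,700 + $128,800 = $249,500; Tam $120,700 + $117,400 = $238,100.

Becker: $354,600; Vance: $249,500; Tam: $238,100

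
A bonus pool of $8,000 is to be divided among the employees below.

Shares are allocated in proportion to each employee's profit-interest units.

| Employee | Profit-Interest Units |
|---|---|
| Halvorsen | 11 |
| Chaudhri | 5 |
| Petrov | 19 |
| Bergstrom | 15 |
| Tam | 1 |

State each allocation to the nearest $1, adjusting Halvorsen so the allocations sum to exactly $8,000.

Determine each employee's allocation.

Combined profit-interest units = 51.
Raw shares: Halvorsen 11/51 × $8,000 = 1,725.49; Chaudhri 5/51 × $8,000 = 784.31; Petrov 19/51 × $8,000 = 2,980.39; Bergstrom 15/51 × $8,000 = 2,352.94; Tam 1/51 × $8,000 = 156.86.
At nearest $1: Halvorsen $1,725; Chaudhri $784; Petrov $2,980; Bergstrom $2,353; Tam $157. Sum = $7,999.
Difference $8,000 − $7,999 = +$1 applied to Halvorsen: Halvorsen becomes $1,726.

Halvorsen: $1,726; Chaudhri: $784; Petrov: $2,980; Bergstrom: $2,353; Tam: $157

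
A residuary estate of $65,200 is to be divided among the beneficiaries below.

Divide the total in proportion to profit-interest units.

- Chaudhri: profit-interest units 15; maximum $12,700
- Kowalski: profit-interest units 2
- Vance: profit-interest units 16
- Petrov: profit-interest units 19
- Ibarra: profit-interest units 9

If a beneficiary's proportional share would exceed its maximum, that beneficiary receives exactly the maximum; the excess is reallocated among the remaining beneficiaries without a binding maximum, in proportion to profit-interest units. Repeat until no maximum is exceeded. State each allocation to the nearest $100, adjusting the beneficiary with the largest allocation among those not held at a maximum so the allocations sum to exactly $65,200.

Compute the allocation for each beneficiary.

Sum of profit-interest units: 61.
Unconstrained shares: Chaudhri 16,032.79; Kowalski 2,137.70; Vance 17,101.64; Petrov 20,308.20; Ibarra 9,619.67.
Cap binds for Chaudhri ($12,700); residual $52,500 reallocated over remaining profit-interest units 46.
Shares after redistribution: Kowalski 2,282.61 → $2,300; Vance 18,260.87 → $18,300; Petrov 21,684.78 → $21,700; Ibarra 10,271.74 → $10,300.
Rounding difference −$100 applied to Petrov → $21,600.

Chaudhri: $12,700 | Kowalski: $2,300 | Vance: $18,300 | Petrov: $21,600 | Ibarra: $10,300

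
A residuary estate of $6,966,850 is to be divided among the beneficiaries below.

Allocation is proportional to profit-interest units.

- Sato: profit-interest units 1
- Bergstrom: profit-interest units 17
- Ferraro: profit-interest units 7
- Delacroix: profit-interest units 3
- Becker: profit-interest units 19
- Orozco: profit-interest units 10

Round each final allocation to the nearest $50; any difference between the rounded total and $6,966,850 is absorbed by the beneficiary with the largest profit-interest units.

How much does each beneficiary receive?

Sato: $122,250 | Bergstrom: $2,077,850 | Ferraro: $855,600 | Delacroix: $366,700 | Becker: $2,322,200 | Orozco: $1,222,250

Sum of profit-interest units: 57.
Proportional shares: Sato 1/57 × $6,966,850 = 122,225.44; Bergstrom 17/57 × $6,966,850 = 2,077,832.46; Ferraro 7/57 × $6,966,850 = 855,578.07; Delacroix 3/57 × $6,966,850 = 366,676.32; Becker 19/57 × $6,966,850 = 2,322,283.33; Orozco 10/57 × $6,966,850 = 1,222,254.39.
At nearest $50: Sato $122,250; Bergstrom $2,077,850; Ferraro $855,600; Delacroix $366,700; Becker $2,322,300; Orozco $1,222,250. Sum = $6,966,950.
Difference $6,966,850 − $6,966,950 = −$100 applied to largest profit-interest units (Becker): Becker becomes $2,322,200.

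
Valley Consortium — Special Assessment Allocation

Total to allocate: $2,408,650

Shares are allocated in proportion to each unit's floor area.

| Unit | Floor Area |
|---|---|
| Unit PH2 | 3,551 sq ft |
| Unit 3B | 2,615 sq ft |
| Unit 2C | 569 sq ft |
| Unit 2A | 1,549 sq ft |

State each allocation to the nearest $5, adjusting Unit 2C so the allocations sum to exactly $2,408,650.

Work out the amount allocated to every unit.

Unit PH2: $1,032,485; Unit 3B: $760,335; Unit 2C: $165,445; Unit 2A: $450,385

Floor area total: 8,284.
Raw shares: Unit PH2 3,551/8,284 × $2,408,650 = 1,032,486.26; Unit 3B 2,615/8,284 × $2,408,650 = 760,335.56; Unit 2C 569/8,284 × $2,408,650 = 165,442.04; Unit 2A 1,549/8,284 × $2,408,650 = 450,386.15.
Rounded to nearest $5: Unit PH2 $1,032,485; Unit 3B $760,335; Unit 2C $165,440; Unit 2A $450,385. Sum = $2,408,645.
Difference $2,408,650 − $2,408,645 = +$5 applied to Unit 2C: Unit 2C becomes $165,445.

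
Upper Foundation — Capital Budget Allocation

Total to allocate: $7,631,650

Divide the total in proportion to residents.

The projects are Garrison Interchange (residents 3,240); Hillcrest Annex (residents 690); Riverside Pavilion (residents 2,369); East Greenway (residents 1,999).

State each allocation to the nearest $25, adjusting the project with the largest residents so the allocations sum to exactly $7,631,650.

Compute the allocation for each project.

Total residents = 3,240 + 690 + 2,369 + 1,999 = 8,298.
Proportional shares: Garrison Interchange 2,979,819.96; Hillcrest Annex 634,591.29; Riverside Pavilion 2,178,763.42; East Greenway 1,838,475.34.
Rounded to nearest $25: Garrison Interchange $2,979,825; Hillcrest Annex $634,600; Riverside Pavilion $2,178,775; East Greenway $1,838,475. Sum = $7,631,675.
Difference $7,631,650 − $7,631,675 = −$25 applied to largest residents (Garrison Interchange): Garrison Interchange becomes $2,979,800.

Garrison Interchange: $2,979,800 · Hillcrest Annex: $634,600 · Riverside Pavilion: $2,178,775 · East Greenway: $1,838,475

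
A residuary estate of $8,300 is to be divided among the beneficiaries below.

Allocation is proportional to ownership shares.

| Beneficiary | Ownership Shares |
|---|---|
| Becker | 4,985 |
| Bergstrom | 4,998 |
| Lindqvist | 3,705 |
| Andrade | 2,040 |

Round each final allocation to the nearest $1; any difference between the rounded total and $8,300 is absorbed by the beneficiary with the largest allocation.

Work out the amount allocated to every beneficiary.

Becker: $2,631 · Bergstrom: $2,637 · Lindqvist: $1,955 · Andrade: $1,077

Sum of ownership shares: 15,728.
Proportional shares: Becker 4,985/15,728 × $8,300 = 2,630.69; Bergstrom 4,998/15,728 × $8,300 = 2,637.55; Lindqvist 3,705/15,728 × $8,300 = 1,955.21; Andrade 2,040/15,728 × $8,300 = 1,076.55.
Rounded to nearest $1: Becker $2,631; Bergstrom $2,638; Lindqvist $1,955; Andrade $1,077. Sum = $8,301.
Difference $8,300 − $8,301 = −$1 applied to largest allocation (Bergstrom): Bergstrom becomes $2,637.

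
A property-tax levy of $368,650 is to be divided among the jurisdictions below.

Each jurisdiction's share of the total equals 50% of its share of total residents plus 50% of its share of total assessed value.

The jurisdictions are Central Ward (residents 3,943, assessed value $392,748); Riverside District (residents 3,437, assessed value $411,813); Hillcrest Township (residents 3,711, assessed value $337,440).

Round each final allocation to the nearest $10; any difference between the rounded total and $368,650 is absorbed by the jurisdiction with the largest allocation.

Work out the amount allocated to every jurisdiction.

Central Ward: $128,920 | Riverside District: $123,590 | Hillcrest Township: $116,140

Residents total 11,091; assessed value total 1,142,001.
Composite weights (50% residents + 50% assessed value): Central Ward 0.3497; Riverside District 0.3352; Hillcrest Township 0.3150.
Proportional shares: Central Ward 128,921.63; Riverside District 123,589.44; Hillcrest Township 116,138.94.
At nearest $10: Central Ward $128,920; Riverside District $123,590; Hillcrest Township $116,140. Sum = $368,650.
Rounded total matches; no reconciliation needed.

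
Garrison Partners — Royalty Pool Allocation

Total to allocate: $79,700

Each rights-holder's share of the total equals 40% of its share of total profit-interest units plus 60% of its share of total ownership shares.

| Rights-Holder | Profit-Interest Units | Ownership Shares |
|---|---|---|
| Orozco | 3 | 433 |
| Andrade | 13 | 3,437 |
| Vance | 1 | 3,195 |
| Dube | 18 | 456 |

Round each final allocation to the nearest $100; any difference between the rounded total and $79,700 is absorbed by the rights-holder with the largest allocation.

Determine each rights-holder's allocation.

Totals — profit-interest units 35, ownership shares 7,521.
Blended shares (40% profit-interest units + 60% ownership shares): Orozco 0.0688; Andrade 0.4228; Vance 0.2663; Dube 0.2421.
Proportional shares: Orozco 5,485.67; Andrade 33,694.27; Vance 21,225.30; Dube 19,294.77.
At nearest $100: Orozco $5,500; Andrade $33,700; Vance $21,200; Dube $19,300. Sum = $79,700.
Rounded total matches; no reconciliation needed.

Orozco: $5,500 | Andrade: $33,700 | Vance: $21,200 | Dube: $19,300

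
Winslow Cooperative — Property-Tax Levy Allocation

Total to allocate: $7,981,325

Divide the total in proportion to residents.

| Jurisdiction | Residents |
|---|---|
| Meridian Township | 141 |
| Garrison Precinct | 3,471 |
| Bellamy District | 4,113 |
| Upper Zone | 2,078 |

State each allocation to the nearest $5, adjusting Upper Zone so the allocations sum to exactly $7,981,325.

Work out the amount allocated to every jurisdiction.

Meridian Township: $114,800 · Garrison Precinct: $2,825,990 · Bellamy District: $3,348,690 · Upper Zone: $1,691,845

Combined residents = 9,803.
Proportional shares: Meridian Township 141/9,803 × $7,981,325 = 114,798.21; Garrison Precinct 3,471/9,803 × $7,981,325 = 2,825,989.91; Bellamy District 4,113/9,803 × $7,981,325 = 3,348,688.13; Upper Zone 2,078/9,803 × $7,981,325 = 1,691,848.76.
After rounding ($5): Meridian Township $114,800; Garrison Precinct $2,825,990; Bellamy District $3,348,690; Upper Zone $1,691,850. Sum = $7,981,330.
Difference $7,981,325 − $7,981,330 = −$5 applied to Upper Zone: Upper Zone becomes $1,691,845.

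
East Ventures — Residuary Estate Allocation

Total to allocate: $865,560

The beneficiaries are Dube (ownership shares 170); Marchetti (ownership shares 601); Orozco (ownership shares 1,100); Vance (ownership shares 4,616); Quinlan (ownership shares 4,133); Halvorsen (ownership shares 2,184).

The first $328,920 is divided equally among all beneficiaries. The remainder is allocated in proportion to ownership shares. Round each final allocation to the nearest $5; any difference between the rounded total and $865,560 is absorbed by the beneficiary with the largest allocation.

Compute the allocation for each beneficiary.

Dube: $61,945 · Marchetti: $80,010 · Orozco: $100,925 · Vance: $248,285 · Quinlan: $228,040 · Halvorsen: $146,355

$328,920 shared equally gives $54,820 per beneficiary.
Remainder $536,640 by ownership shares (total 12,804): Dube 7,125.02 → $7,125; Marchetti 25,189.05 → $25,190; Orozco 46,103.09 → $46,105; Vance 193,465.34 → $193,465; Quinlan 173,221.89 → $173,220; Halvorsen 91,535.60 → $91,535.
Totals: Dube $54,820 + $7,125 = $61,945; Marchetti $54,820 + $25,190 = $80,010; Orozco $54,820 + $46,105 = $100,925; Vance $54,820 + $193,465 = $248,285; Quinlan $54,820 + $173,220 = $228,040; Halvorsen $54,820 + $91,535 = $146,355.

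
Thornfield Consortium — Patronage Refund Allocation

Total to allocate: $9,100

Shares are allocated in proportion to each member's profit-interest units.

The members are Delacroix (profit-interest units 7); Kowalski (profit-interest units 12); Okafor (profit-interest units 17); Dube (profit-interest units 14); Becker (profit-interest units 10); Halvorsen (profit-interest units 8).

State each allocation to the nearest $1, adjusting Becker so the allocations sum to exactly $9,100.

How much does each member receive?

Total profit-interest units = 68.
Proportional shares: Delacroix 7/68 × $9,100 = 936.76; Kowalski 12/68 × $9,100 = 1,605.88; Okafor 17/68 × $9,100 = 2,275.00; Dube 14/68 × $9,100 = 1,873.53; Becker 10/68 × $9,100 = 1,338.24; Halvorsen 8/68 × $9,100 = 1,070.59.
At nearest $1: Delacroix $937; Kowalski $1,606; Okafor $2,275; Dube $1,874; Becker $1,338; Halvorsen $1,071. Sum = $9,101.
Difference $9,100 − $9,101 = −$1 applied to Becker: Becker becomes $1,337.

Delacroix: $937 | Kowalski: $1,606 | Okafor: $2,275 | Dube: $1,874 | Becker: $1,337 | Halvorsen: $1,071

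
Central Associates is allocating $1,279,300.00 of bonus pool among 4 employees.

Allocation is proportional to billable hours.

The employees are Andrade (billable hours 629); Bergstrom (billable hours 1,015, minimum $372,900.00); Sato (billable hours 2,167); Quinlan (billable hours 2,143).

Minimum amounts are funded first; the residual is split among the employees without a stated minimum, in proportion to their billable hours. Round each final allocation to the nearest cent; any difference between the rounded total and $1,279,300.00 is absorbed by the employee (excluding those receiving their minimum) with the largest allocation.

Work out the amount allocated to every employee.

Andrade: $115,433.41 | Bergstrom: $372,900.00 | Sato: $397,685.52 | Quinlan: $393,281.07

Fund the minimums — Bergstrom $372,900.00. Residual $906,400.00.
Residual split over remaining billable hours 4,939: Andrade 115,433.4076 → $115,433.41; Sato 397,685.5234 → $397,685.52; Quinlan 393,281.0690 → $393,281.07.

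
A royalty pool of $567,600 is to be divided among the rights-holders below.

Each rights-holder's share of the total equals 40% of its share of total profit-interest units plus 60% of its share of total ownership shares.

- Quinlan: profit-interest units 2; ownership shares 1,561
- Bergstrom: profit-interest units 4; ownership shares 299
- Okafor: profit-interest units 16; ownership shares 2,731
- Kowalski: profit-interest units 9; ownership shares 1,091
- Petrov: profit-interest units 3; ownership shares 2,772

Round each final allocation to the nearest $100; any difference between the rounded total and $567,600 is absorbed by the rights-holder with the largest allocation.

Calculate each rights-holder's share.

Profit-interest units total 34; ownership shares total 8,454.
Combined weights (40% profit-interest units + 60% ownership shares): Quinlan 0.1343; Bergstrom 0.0683; Okafor 0.3821; Kowalski 0.1833; Petrov 0.2320.
Pro-rata amounts: Quinlan 76,238.45; Bergstrom 38,755.47; Okafor 216,857.65; Kowalski 104,048.55; Petrov 131,699.88.
Rounded to nearest $100: Quinlan $76,200; Bergstrom $38,800; Okafor $216,900; Kowalski $104,000; Petrov $131,700. Sum = $567,600.
Sum already equals the total — no adjustment.

Quinlan: $76,200 | Bergstrom: $38,800 | Okafor: $216,900 | Kowalski: $104,000 | Petrov: $131,700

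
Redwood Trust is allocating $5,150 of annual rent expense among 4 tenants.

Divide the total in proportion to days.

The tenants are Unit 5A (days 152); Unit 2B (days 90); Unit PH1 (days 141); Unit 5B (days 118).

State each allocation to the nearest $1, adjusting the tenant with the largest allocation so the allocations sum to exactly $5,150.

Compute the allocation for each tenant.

Unit 5A: $1,563 · Unit 2B: $925 · Unit PH1: $1,449 · Unit 5B: $1,213

Total days = 501.
Unrounded shares: Unit 5A 152/501 × $5,150 = 1,562.48; Unit 2B 90/501 × $5,150 = 925.15; Unit PH1 141/501 × $5,150 = 1,449.40; Unit 5B 118/501 × $5,150 = 1,212.97.
At nearest $1: Unit 5A $1,562; Unit 2B $925; Unit PH1 $1,449; Unit 5B $1,213. Sum = $5,149.
Difference $5,150 − $5,149 = +$1 applied to largest allocation (Unit 5A): Unit 5A becomes $1,563.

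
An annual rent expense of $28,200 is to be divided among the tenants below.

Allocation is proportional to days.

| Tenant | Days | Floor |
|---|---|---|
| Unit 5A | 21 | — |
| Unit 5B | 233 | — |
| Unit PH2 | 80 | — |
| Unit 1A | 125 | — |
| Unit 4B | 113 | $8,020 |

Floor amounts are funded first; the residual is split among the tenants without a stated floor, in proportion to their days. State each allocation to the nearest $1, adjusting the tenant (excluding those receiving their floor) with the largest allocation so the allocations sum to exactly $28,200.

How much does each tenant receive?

Minimums first: Unit 4B $8,020. Residual $20,180.
Residual split over remaining days 459: Unit 5A 923.27 → $923; Unit 5B 10,243.88 → $10,244; Unit PH2 3,517.21 → $3,517; Unit 1A 5,495.64 → $5,496.

Unit 5A: $923; Unit 5B: $10,244; Unit PH2: $3,517; Unit 1A: $5,496; Unit 4B: $8,020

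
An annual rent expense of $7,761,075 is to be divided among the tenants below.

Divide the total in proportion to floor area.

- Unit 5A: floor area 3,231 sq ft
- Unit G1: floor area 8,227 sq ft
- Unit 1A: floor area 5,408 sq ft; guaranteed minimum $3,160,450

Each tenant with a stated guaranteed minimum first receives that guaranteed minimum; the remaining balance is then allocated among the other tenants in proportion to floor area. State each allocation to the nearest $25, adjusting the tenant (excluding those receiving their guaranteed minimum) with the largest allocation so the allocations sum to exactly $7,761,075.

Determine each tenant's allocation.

Fund the minimums — Unit 1A $3,160,450. Residual $4,600,625.
Residual split over remaining floor area 11,458: Unit 5A 1,297,313.61 → $1,297,325; Unit G1 3,303,311.39 → $3,303,300.

Unit 5A: $1,297,325 · Unit G1: $3,303,300 · Unit 1A: $3,160,450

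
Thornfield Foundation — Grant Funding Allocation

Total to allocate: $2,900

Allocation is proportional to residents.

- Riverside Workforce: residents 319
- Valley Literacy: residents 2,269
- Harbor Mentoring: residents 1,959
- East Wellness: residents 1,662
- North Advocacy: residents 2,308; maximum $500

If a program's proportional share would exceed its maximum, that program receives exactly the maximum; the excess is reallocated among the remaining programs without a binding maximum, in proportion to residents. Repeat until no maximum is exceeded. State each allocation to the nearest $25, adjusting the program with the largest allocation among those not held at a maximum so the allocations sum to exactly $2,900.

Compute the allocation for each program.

Riverside Workforce: $125; Valley Literacy: $875; Harbor Mentoring: $750; East Wellness: $650; North Advocacy: $500

Sum of residents: 8,517.
Unconstrained shares: Riverside Workforce 108.62; Valley Literacy 772.58; Harbor Mentoring 667.03; East Wellness 565.90; North Advocacy 785.86.
Cap binds for North Advocacy ($500); balance $2,400 reallocated over remaining residents 6,209.
Redistributed shares: Riverside Workforce 123.30 → $125; Valley Literacy 877.05 → $875; Harbor Mentoring 757.22 → $750; East Wellness 642.42 → $650.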